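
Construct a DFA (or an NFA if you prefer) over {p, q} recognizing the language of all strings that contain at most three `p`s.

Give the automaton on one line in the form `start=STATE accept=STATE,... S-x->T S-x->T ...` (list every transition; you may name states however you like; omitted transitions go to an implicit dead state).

Count `p`s, saturating at 4: states S0 through S3 mean 0 through 3 `p`s seen; S4 means more than 3. Each `p` increments (capped at S4); other symbols loop. Accept from {S0, S1, S2, S3}.
5 states suffice.
        p   q  
>* S0   S1  S0 
 * S1   S2  S1 
 * S2   S3  S2 
 * S3   S4  S3 
   S4   S4  S4 
(> = start, * = accepting)

start=S0 accept=S0,S1,S2,S3 S0-p->S1 S0-q->S0 S1-p->S2 S1-q->S1 S2-p->S3 S2-q->S2 S3-p->S4 S3-q->S3 S4-p->S4 S4-q->S4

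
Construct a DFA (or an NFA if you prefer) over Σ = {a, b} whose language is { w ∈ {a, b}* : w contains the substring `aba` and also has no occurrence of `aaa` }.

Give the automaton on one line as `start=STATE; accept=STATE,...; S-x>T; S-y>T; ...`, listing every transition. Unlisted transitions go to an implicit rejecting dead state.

start=S0; accept=S5,S7,S8; S0-a>S1; S0-b>S0; S1-a>S2; S1-b>S3; S2-a>S4; S2-b>S3; S3-a>S5; S3-b>S0; S4-a>S4; S4-b>S6; S5-a>S7; S5-b>S8; S6-a>S9; S6-b>S10; S7-a>S9; S7-b>S8; S8-a>S5; S8-b>S8; S9-a>S9; S9-b>S9; S10-a>S4; S10-b>S10

Handle the two conditions separately and then intersect. The first has 4 states tracking whether and how much of `aba` has been seen; the second has 4 states tracking partial matches of the forbidden pattern `aaa`. A product state is a pair (one from each), accepting exactly when both do.
With 11 states:
          a    b  
>  S0     S1   S0 
   S1     S2   S3 
   S2     S4   S3 
   S3     S5   S0 
   S4     S4   S6 
 * S5     S7   S8 
   S6     S9  S10 
 * S7     S9   S8 
 * S8     S5   S8 
   S9     S9   S9 
   S10    S4  S10 
(> = start, * = accepting)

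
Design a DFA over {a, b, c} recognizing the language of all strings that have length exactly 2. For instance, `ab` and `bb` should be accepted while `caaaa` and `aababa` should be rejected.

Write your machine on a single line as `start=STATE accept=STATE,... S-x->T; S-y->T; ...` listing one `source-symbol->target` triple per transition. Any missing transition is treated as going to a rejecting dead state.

We only need to distinguish lengths 0, 1, …, 2, and '>2'. Chain q0 → q1 → q2 → q3 on every symbol, with q3 looping. Accepting states: {q2}.
A 4-state machine:
        a   b   c  
>  q0   q1  q1  q1 
   q1   q2  q2  q2 
 * q2   q3  q3  q3 
   q3   q3  q3  q3 
(> = start, * = accepting)

start=q0; accept=q2; q0-a->q1; q0-b->q1; q0-c->q1; q1-a->q2; q1-b->q2; q1-c->q2; q2-a->q3; q2-b->q3; q2-c->q3; q3-a->q3; q3-b->q3; q3-c->q3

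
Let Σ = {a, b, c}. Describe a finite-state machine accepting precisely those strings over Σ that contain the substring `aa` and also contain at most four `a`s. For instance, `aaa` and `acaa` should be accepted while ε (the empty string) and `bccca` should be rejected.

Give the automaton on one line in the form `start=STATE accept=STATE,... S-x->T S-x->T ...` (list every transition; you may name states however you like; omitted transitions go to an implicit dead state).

Build one automaton per condition and run them in lockstep. The first has 3 states tracking whether and how much of `aa` has been seen; the second has 6 states tracking the count of `a`s, saturating at 5. A product state is a pair (one from each), accepting exactly when both do. After merging equivalent states the machine shrinks.
10 states suffice.
        a   b   c  
>  s0   s1  s0  s0 
   s1   s2  s3  s3 
 * s2   s4  s2  s2 
   s3   s5  s3  s3 
 * s4   s6  s4  s4 
   s5   s4  s7  s7 
 * s6   s8  s6  s6 
   s7   s9  s7  s7 
   s8   s8  s8  s8 
   s9   s6  s8  s8 
(> = start, * = accepting)

start=s0 accept=s2,s4,s6 s0-a->s1 s0-b->s0 s0-c->s0 s1-a->s2 s1-b->s3 s1-c->s3 s2-a->s4 s2-b->s2 s2-c->s2 s3-a->s5 s3-b->s3 s3-c->s3 s4-a->s6 s4-b->s4 s4-c->s4 s5-a->s4 s5-b->s7 s5-c->s7 s6-a->s8 s6-b->s6 s6-c->s6 s7-a->s9 s7-b->s7 s7-c->s7 s8-a->s8 s8-b->s8 s8-c->s8 s9-a->s6 s9-b->s8 s9-c->s8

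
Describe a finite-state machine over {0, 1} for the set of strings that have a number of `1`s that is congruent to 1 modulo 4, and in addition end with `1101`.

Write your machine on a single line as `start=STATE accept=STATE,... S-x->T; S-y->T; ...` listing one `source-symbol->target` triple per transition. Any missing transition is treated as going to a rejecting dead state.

Build one automaton per condition and run them in lockstep. One (4 states) tracks the count of `1`s modulo 4; the other (5 states) tracks how much of the suffix `1101` has currently been matched. Each combined state is a pair, one component from each; accept when both components accept. Minimizing collapses redundant product states.
        0   1  
>  S0   S0  S1 
   S1   S1  S2 
   S2   S2  S3 
   S3   S4  S5 
   S4   S4  S0 
   S5   S6  S1 
   S6   S0  S7 
 * S7   S1  S2 
(> = start, * = accepting)

start=S0; accept=S7; S0-0->S0; S0-1->S1; S1-0->S1; S1-1->S2; S2-0->S2; S2-1->S3; S3-0->S4; S3-1->S5; S4-0->S4; S4-1->S0; S5-0->S6; S5-1->S1; S6-0->S0; S6-1->S7; S7-0->S1; S7-1->S2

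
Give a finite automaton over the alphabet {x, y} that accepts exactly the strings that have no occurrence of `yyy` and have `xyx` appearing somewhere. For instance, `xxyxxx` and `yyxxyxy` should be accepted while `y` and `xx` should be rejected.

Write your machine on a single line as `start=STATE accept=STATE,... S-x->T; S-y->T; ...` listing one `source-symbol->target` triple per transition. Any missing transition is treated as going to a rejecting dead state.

Build one automaton per condition and run them in lockstep. The first has 4 states tracking partial matches of the forbidden pattern `yyy`; the second has 4 states tracking whether and how much of `xyx` has been seen. A product state is a pair (one from each), accepting exactly when both do. Minimizing collapses redundant product states.
9 states suffice.
        x   y  
>  S0   S1  S2 
   S1   S1  S3 
   S2   S1  S4 
   S3   S5  S4 
   S4   S1  S6 
 * S5   S5  S7 
   S6   S6  S6 
 * S7   S5  S8 
 * S8   S5  S6 
(> = start, * = accepting)

start=S0; accept=S5,S7,S8; S0-x->S1; S0-y->S2; S1-x->S1; S1-y->S3; S2-x->S1; S2-y->S4; S3-x->S5; S3-y->S4; S4-x->S1; S4-y->S6; S5-x->S5; S5-y->S7; S6-x->S6; S6-y->S6; S7-x->S5; S7-y->S8; S8-x->S5; S8-y->S6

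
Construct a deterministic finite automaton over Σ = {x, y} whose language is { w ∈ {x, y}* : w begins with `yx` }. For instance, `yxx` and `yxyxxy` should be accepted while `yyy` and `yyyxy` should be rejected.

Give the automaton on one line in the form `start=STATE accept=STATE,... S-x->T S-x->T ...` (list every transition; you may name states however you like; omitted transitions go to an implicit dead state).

Check the first 2 symbols one by one: s0 through s1 record how many have matched `yx` so far; any wrong symbol goes to the dead state s3. After all 2 match we enter the accepting sink s2.
With 4 states:
        x   y  
>  s0   s3  s1 
   s1   s2  s3 
 * s2   s2  s2 
   s3   s3  s3 
(> = start, * = accepting)

start=s0 accept=s2 s0-x->s3 s0-y->s1 s1-x->s2 s1-y->s3 s2-x->s2 s2-y->s2 s3-x->s3 s3-y->s3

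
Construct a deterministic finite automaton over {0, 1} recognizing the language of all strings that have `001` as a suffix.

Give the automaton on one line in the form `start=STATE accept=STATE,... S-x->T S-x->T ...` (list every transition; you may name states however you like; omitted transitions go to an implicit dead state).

start=S0 accept=S3 S0-0->S1 S0-1->S0 S1-0->S2 S1-1->S0 S2-0->S2 S2-1->S3 S3-0->S1 S3-1->S0

Remember how much of `001` the current input suffix matches. State S0 means no match yet; S1 means the last symbol is `0`; S2 means the last 2 symbols are `00`; S3 means the last 3 symbols are `001`. Only S3 accepts. On a mismatch, fall back to the longest proper suffix that is still a prefix of `001`.
With 4 states:
        0   1  
>  S0   S1  S0 
   S1   S2  S0 
   S2   S2  S3 
 * S3   S1  S0 
(> = start, * = accepting)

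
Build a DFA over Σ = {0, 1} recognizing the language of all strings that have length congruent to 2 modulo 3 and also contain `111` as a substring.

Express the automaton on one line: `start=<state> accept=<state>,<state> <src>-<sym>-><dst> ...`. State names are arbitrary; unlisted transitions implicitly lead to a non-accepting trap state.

Build one automaton per condition and run them in lockstep. The first has 3 states tracking the input length modulo 3; the second has 4 states tracking whether and how much of `111` has been seen. A product state is a pair (one from each), accepting exactly when both do.
          0    1  
>  S0     S1   S2 
   S1     S3   S4 
   S2     S3   S5 
   S3     S0   S6 
   S4     S0   S7 
   S5     S0   S8 
   S6     S1   S9 
   S7     S1  S10 
   S8    S10  S10 
   S9     S3  S11 
   S10   S11  S11 
 * S11    S8   S8 
(> = start, * = accepting)

start=S0 accept=S11 S0-0->S1 S0-1->S2 S1-0->S3 S1-1->S4 S2-0->S3 S2-1->S5 S3-0->S0 S3-1->S6 S4-0->S0 S4-1->S7 S5-0->S0 S5-1->S8 S6-0->S1 S6-1->S9 S7-0->S1 S7-1->S10 S8-0->S10 S8-1->S10 S9-0->S3 S9-1->S11 S10-0->S11 S10-1->S11 S11-0->S8 S11-1->S8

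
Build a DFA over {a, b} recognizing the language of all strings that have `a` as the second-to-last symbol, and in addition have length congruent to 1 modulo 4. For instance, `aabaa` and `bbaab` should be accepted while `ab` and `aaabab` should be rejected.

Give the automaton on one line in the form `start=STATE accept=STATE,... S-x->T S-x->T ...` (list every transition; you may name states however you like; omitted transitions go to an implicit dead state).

start=q0 accept=q15,q16 q0-a->q1 q0-b->q2 q1-a->q3 q1-b->q4 q2-a->q5 q2-b->q6 q3-a->q7 q3-b->q8 q4-a->q9 q4-b->q10 q5-a->q7 q5-b->q8 q6-a->q9 q6-b->q10 q7-a->q11 q7-b->q12 q8-a->q13 q8-b->q14 q9-a->q11 q9-b->q12 q10-a->q13 q10-b->q14 q11-a->q15 q11-b->q16 q12-a->q17 q12-b->q18 q13-a->q15 q13-b->q16 q14-a->q17 q14-b->q18 q15-a->q3 q15-b->q4 q16-a->q5 q16-b->q6 q17-a->q3 q17-b->q4 q18-a->q5 q18-b->q6

Run two small machines in parallel and take their product. The first has 7 states tracking the last 2 symbols read; the second has 4 states tracking the input length modulo 4. A product state is a pair (one from each), accepting exactly when both do.
A 19-state machine:
          a    b  
>  q0     q1   q2 
   q1     q3   q4 
   q2     q5   q6 
   q3     q7   q8 
   q4     q9  q10 
   q5     q7   q8 
   q6     q9  q10 
   q7    q11  q12 
   q8    q13  q14 
   q9    q11  q12 
   q10   q13  q14 
   q11   q15  q16 
   q12   q17  q18 
   q13   q15  q16 
   q14   q17  q18 
 * q15    q3   q4 
 * q16    q5   q6 
   q17    q3   q4 
   q18    q5   q6 
(> = start, * = accepting)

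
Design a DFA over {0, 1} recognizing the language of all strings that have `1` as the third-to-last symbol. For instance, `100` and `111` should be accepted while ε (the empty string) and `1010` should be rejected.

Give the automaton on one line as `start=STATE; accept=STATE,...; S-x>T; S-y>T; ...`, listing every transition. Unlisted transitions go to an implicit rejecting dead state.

start=S0; accept=S11,S12,S13,S14; S0-0>S1; S0-1>S2; S1-0>S3; S1-1>S4; S2-0>S5; S2-1>S6; S3-0>S7; S3-1>S8; S4-0>S9; S4-1>S10; S5-0>S11; S5-1>S12; S6-0>S13; S6-1>S14; S7-0>S7; S7-1>S8; S8-0>S9; S8-1>S10; S9-0>S11; S9-1>S12; S10-0>S13; S10-1>S14; S11-0>S7; S11-1>S8; S12-0>S9; S12-1>S10; S13-0>S11; S13-1>S12; S14-0>S13; S14-1>S14

A DFA must remember the last 3 symbols (since which symbol is third-to-last isn't known until the input ends). Use one state per possible window of the last ≤3 symbols; accept from those whose window starts with `1`.
          0    1  
>  S0     S1   S2 
   S1     S3   S4 
   S2     S5   S6 
   S3     S7   S8 
   S4     S9  S10 
   S5    S11  S12 
   S6    S13  S14 
   S7     S7   S8 
   S8     S9  S10 
   S9    S11  S12 
   S10   S13  S14 
 * S11    S7   S8 
 * S12    S9  S10 
 * S13   S11  S12 
 * S14   S13  S14 
(> = start, * = accepting)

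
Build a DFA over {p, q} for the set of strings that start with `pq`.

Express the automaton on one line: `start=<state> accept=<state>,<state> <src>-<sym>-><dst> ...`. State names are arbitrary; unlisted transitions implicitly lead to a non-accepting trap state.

start=S0 accept=S2 S0-p->S1 S0-q->S3 S1-p->S3 S1-q->S2 S2-p->S2 S2-q->S2 S3-p->S3 S3-q->S3

Check the first 2 symbols one by one: S0 through S1 record how many have matched `pq` so far; any wrong symbol goes to the dead state S3. After all 2 match we enter the accepting sink S2.
4 states suffice.
        p   q  
>  S0   S1  S3 
   S1   S3  S2 
 * S2   S2  S2 
   S3   S3  S3 
(> = start, * = accepting)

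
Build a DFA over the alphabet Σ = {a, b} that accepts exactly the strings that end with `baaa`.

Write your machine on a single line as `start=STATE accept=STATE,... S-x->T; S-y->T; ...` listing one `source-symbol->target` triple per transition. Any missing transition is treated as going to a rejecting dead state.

start=q0; accept=q4; q0-a->q0; q0-b->q1; q1-a->q2; q1-b->q1; q2-a->q3; q2-b->q1; q3-a->q4; q3-b->q1; q4-a->q0; q4-b->q1

Remember how much of `baaa` the current input suffix matches. State q0 means no match yet; q1 means the last symbol is `b`; q2 means the last 2 symbols are `ba`; q3 means the last 3 symbols are `baa`; q4 means the last 4 symbols are `baaa`. Only q4 accepts. On a mismatch, fall back to the longest proper suffix that is still a prefix of `baaa`.
A 5-state machine:
        a   b  
>  q0   q0  q1 
   q1   q2  q1 
   q2   q3  q1 
   q3   q4  q1 
 * q4   q0  q1 
(> = start, * = accepting)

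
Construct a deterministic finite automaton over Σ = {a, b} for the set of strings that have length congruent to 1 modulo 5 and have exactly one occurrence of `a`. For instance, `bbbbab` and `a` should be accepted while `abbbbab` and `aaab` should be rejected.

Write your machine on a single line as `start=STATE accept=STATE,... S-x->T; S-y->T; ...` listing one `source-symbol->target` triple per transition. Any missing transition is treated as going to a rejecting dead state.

Handle the two conditions separately and then intersect. One (5 states) tracks the input length modulo 5; the other (3 states) tracks the count of `a`s, saturating at 2. Each combined state is a pair, one component from each; accept when both components accept.
          a    b  
>  q0     q1   q2 
 * q1     q3   q4 
   q2     q4   q5 
   q3     q6   q6 
   q4     q6   q7 
   q5     q7   q8 
   q6     q9   q9 
   q7     q9  q10 
   q8    q10  q11 
   q9    q12  q12 
   q10   q12  q13 
   q11   q13   q0 
   q12   q14  q14 
   q13   q14   q1 
   q14    q3   q3 
(> = start, * = accepting)

start=q0; accept=q1; q0-a->q1; q0-b->q2; q1-a->q3; q1-b->q4; q2-a->q4; q2-b->q5; q3-a->q6; q3-b->q6; q4-a->q6; q4-b->q7; q5-a->q7; q5-b->q8; q6-a->q9; q6-b->q9; q7-a->q9; q7-b->q10; q8-a->q10; q8-b->q11; q9-a->q12; q9-b->q12; q10-a->q12; q10-b->q13; q11-a->q13; q11-b->q0; q12-a->q14; q12-b->q14; q13-a->q14; q13-b->q1; q14-a->q3; q14-b->q3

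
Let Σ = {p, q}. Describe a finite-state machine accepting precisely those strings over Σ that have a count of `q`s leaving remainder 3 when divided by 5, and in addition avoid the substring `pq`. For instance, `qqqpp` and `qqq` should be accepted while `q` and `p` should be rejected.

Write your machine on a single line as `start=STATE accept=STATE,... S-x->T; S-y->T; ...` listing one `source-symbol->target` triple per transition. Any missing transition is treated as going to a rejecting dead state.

Run two small machines in parallel and take their product. The first has 5 states tracking the count of `q`s modulo 5; the second has 3 states tracking partial matches of the forbidden pattern `pq`. A product state is a pair (one from each), accepting exactly when both do.
A 15-state machine:
          p    q  
>  s0     s1   s2 
   s1     s1   s3 
   s2     s4   s5 
   s3     s3   s6 
   s4     s4   s6 
   s5     s7   s8 
   s6     s6   s9 
   s7     s7   s9 
 * s8    s10  s11 
   s9     s9  s12 
 * s10   s10  s12 
   s11   s13   s0 
   s12   s12  s14 
   s13   s13  s14 
   s14   s14   s3 
(> = start, * = accepting)

start=s0; accept=s8,s10; s0-p->s1; s0-q->s2; s1-p->s1; s1-q->s3; s2-p->s4; s2-q->s5; s3-p->s3; s3-q->s6; s4-p->s4; s4-q->s6; s5-p->s7; s5-q->s8; s6-p->s6; s6-q->s9; s7-p->s7; s7-q->s9; s8-p->s10; s8-q->s11; s9-p->s9; s9-q->s12; s10-p->s10; s10-q->s12; s11-p->s13; s11-q->s0; s12-p->s12; s12-q->s14; s13-p->s13; s13-q->s14; s14-p->s14; s14-q->s3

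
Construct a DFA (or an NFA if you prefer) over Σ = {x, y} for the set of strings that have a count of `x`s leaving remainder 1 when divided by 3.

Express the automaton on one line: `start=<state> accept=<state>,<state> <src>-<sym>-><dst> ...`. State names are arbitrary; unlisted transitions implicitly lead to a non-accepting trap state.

Keep the running count of `x`s modulo 3: each `x` advances along the cycle q0 → q1 → q2 → q0 while other symbols loop. Accept at q1.
A 3-state machine:
        x   y  
>  q0   q1  q0 
 * q1   q2  q1 
   q2   q0  q2 
(> = start, * = accepting)

start=q0 accept=q1 q0-x->q1 q0-y->q0 q1-x->q2 q1-y->q1 q2-x->q0 q2-y->q2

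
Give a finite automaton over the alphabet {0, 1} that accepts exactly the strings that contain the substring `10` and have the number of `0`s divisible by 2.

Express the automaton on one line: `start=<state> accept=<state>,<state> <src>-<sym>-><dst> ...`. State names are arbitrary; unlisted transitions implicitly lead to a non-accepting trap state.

Handle the two conditions separately and then intersect. The first has 3 states tracking whether and how much of `10` has been seen; the second has 2 states tracking the count of `0`s modulo 2. A product state is a pair (one from each), accepting exactly when both do. Minimizing collapses redundant product states.
        0   1  
>  q0   q1  q2 
   q1   q0  q3 
   q2   q3  q2 
   q3   q4  q3 
 * q4   q3  q4 
(> = start, * = accepting)

start=q0 accept=q4 q0-0->q1 q0-1->q2 q1-0->q0 q1-1->q3 q2-0->q3 q2-1->q2 q3-0->q4 q3-1->q3 q4-0->q3 q4-1->q4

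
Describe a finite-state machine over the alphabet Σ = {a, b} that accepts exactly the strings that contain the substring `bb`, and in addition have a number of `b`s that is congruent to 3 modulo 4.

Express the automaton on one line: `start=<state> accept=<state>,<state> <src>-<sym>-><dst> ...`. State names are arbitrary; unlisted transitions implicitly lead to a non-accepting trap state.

Handle the two conditions separately and then intersect. One (3 states) tracks whether and how much of `bb` has been seen; the other (4 states) tracks the count of `b`s modulo 4. Each combined state is a pair, one component from each; accept when both components accept.
12 states suffice.
          a    b  
>  S0     S0   S1 
   S1     S2   S3 
   S2     S2   S4 
   S3     S3   S5 
   S4     S6   S5 
 * S5     S5   S7 
   S6     S6   S8 
   S7     S7   S9 
   S8    S10   S7 
   S9     S9   S3 
   S10   S10  S11 
   S11    S0   S9 
(> = start, * = accepting)

start=S0 accept=S5 S0-a->S0 S0-b->S1 S1-a->S2 S1-b->S3 S2-a->S2 S2-b->S4 S3-a->S3 S3-b->S5 S4-a->S6 S4-b->S5 S5-a->S5 S5-b->S7 S6-a->S6 S6-b->S8 S7-a->S7 S7-b->S9 S8-a->S10 S8-b->S7 S9-a->S9 S9-b->S3 S10-a->S10 S10-b->S11 S11-a->S0 S11-b->S9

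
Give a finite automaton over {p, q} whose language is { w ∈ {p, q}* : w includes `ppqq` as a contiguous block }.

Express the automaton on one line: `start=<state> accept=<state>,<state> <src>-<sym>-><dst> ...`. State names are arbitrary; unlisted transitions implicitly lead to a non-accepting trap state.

start=S0 accept=S4 S0-p->S1 S0-q->S0 S1-p->S2 S1-q->S0 S2-p->S2 S2-q->S3 S3-p->S1 S3-q->S4 S4-p->S4 S4-q->S4

Track how much of `ppqq` has been matched so far: state S0 is no progress, S4 is the absorbing accept state reached once `ppqq` has occurred. Intermediate states record partial matches; on a mismatch, fall back to the longest reusable overlap.
5 states suffice.
        p   q  
>  S0   S1  S0 
   S1   S2  S0 
   S2   S2  S3 
   S3   S1  S4 
 * S4   S4  S4 
(> = start, * = accepting)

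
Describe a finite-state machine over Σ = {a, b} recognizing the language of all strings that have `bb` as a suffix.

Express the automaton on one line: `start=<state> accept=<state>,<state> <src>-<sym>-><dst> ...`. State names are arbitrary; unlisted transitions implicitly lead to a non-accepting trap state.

start=q0 accept=q2 q0-a->q0 q0-b->q1 q1-a->q0 q1-b->q2 q2-a->q0 q2-b->q2

Let each state record the length of the longest suffix of the input read so far that is also a prefix of `bb`. q1 means the last symbol is `b`; q2 means the last 2 symbols are `bb`. Accept only at q2, where the string currently ends in `bb`.
        a   b  
>  q0   q0  q1 
   q1   q0  q2 
 * q2   q0  q2 
(> = start, * = accepting)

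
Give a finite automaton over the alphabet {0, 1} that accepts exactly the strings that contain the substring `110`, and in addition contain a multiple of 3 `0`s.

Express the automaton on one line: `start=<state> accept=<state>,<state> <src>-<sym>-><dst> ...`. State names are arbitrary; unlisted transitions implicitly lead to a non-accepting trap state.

Run two small machines in parallel and take their product. One (4 states) tracks whether and how much of `110` has been seen; the other (3 states) tracks the count of `0`s modulo 3. Each combined state is a pair, one component from each; accept when both components accept.
A 12-state machine:
       0  1 
>  A   B  C 
   B   D  E 
   C   B  F 
   D   A  G 
   E   D  H 
   F   I  F 
   G   A  J 
   H   K  H 
   I   K  I 
   J   L  J 
   K   L  K 
 * L   I  L 
(> = start, * = accepting)

start=A accept=L A-0->B A-1->C B-0->D B-1->E C-0->B C-1->F D-0->A D-1->G E-0->D E-1->H F-0->I F-1->F G-0->A G-1->J H-0->K H-1->H I-0->K I-1->I J-0->L J-1->J K-0->L K-1->K L-0->I L-1->L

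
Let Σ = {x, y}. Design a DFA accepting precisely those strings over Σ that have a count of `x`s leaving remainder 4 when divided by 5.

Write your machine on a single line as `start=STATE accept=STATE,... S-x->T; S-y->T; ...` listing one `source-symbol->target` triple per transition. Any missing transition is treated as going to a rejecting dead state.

Keep the running count of `x`s modulo 5: each `x` advances along the cycle q0 → q1 → q2 → q3 → q4 → q0 while other symbols loop. Accept at q4.
With 5 states:
        x   y  
>  q0   q1  q0 
   q1   q2  q1 
   q2   q3  q2 
   q3   q4  q3 
 * q4   q0  q4 
(> = start, * = accepting)

start=q0; accept=q4; q0-x->q1; q0-y->q0; q1-x->q2; q1-y->q1; q2-x->q3; q2-y->q2; q3-x->q4; q3-y->q3; q4-x->q0; q4-y->q4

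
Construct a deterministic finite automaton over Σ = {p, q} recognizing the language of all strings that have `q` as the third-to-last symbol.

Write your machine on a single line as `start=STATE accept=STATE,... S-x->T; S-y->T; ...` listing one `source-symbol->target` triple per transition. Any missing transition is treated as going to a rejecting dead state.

start=A; accept=L,M,N,O; A-p->B; A-q->C; B-p->D; B-q->E; C-p->F; C-q->G; D-p->H; D-q->I; E-p->J; E-q->K; F-p->L; F-q->M; G-p->N; G-q->O; H-p->H; H-q->I; I-p->J; I-q->K; J-p->L; J-q->M; K-p->N; K-q->O; L-p->H; L-q->I; M-p->J; M-q->K; N-p->L; N-q->M; O-p->N; O-q->O

A DFA must remember the last 3 symbols (since which symbol is third-to-last isn't known until the input ends). Use one state per possible window of the last ≤3 symbols; accept from those whose window starts with `q`.
       p  q 
>  A   B  C 
   B   D  E 
   C   F  G 
   D   H  I 
   E   J  K 
   F   L  M 
   G   N  O 
   H   H  I 
   I   J  K 
   J   L  M 
   K   N  O 
 * L   H  I 
 * M   J  K 
 * N   L  M 
 * O   N  O 
(> = start, * = accepting)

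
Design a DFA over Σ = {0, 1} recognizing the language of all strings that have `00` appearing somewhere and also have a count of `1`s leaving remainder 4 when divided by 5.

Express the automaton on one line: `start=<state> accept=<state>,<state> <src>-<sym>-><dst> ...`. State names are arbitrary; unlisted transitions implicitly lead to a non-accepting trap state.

start=q0 accept=q14 q0-0->q1 q0-1->q2 q1-0->q3 q1-1->q2 q2-0->q4 q2-1->q5 q3-0->q3 q3-1->q6 q4-0->q6 q4-1->q5 q5-0->q7 q5-1->q8 q6-0->q6 q6-1->q9 q7-0->q9 q7-1->q8 q8-0->q10 q8-1->q11 q9-0->q9 q9-1->q12 q10-0->q12 q10-1->q11 q11-0->q13 q11-1->q0 q12-0->q12 q12-1->q14 q13-0->q14 q13-1->q0 q14-0->q14 q14-1->q3

Build one automaton per condition and run them in lockstep. One (3 states) tracks whether and how much of `00` has been seen; the other (5 states) tracks the count of `1`s modulo 5. Each combined state is a pair, one component from each; accept when both components accept.
A 15-state machine:
          0    1  
>  q0     q1   q2 
   q1     q3   q2 
   q2     q4   q5 
   q3     q3   q6 
   q4     q6   q5 
   q5     q7   q8 
   q6     q6   q9 
   q7     q9   q8 
   q8    q10  q11 
   q9     q9  q12 
   q10   q12  q11 
   q11   q13   q0 
   q12   q12  q14 
   q13   q14   q0 
 * q14   q14   q3 
(> = start, * = accepting)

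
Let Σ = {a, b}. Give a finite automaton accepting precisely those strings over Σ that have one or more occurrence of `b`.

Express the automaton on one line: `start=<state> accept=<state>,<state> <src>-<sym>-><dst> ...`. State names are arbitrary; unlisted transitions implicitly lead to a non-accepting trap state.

start=S0 accept=S1,S2 S0-a->S0 S0-b->S1 S1-a->S1 S1-b->S2 S2-a->S2 S2-b->S2

Count `b`s, saturating at 2: state S0 means no `b` yet, S1 means one `b` seen, S2 means more than one. Each `b` increments (capped at S2); other symbols loop. Accept from {S1, S2}.
3 states suffice.
        a   b  
>  S0   S0  S1 
 * S1   S1  S2 
 * S2   S2  S2 
(> = start, * = accepting)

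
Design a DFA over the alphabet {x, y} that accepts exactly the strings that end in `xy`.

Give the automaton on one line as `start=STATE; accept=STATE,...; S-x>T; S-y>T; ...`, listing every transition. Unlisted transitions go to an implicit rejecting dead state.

start=S0; accept=S2; S0-x>S1; S0-y>S0; S1-x>S1; S1-y>S2; S2-x>S1; S2-y>S0

Let each state record the length of the longest suffix of the input read so far that is also a prefix of `xy`. S1 means the last symbol is `x`; S2 means the last 2 symbols are `xy`. Accept only at S2, where the string currently ends in `xy`.
With 3 states:
        x   y  
>  S0   S1  S0 
   S1   S1  S2 
 * S2   S1  S0 
(> = start, * = accepting)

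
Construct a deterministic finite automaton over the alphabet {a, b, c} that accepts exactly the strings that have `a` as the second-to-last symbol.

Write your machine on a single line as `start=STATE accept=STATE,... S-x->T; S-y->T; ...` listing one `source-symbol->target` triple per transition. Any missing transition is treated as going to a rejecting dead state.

A DFA must remember the last 2 symbols (since which symbol is second-to-last isn't known until the input ends). Use one state per possible window of the last ≤2 symbols; accept from those whose window starts with `a`.
With 13 states:
          a    b    c  
>  q0     q1   q2   q3 
   q1     q4   q5   q6 
   q2     q7   q8   q9 
   q3    q10  q11  q12 
 * q4     q4   q5   q6 
 * q5     q7   q8   q9 
 * q6    q10  q11  q12 
   q7     q4   q5   q6 
   q8     q7   q8   q9 
   q9    q10  q11  q12 
   q10    q4   q5   q6 
   q11    q7   q8   q9 
   q12   q10  q11  q12 
(> = start, * = accepting)

start=q0; accept=q4,q5,q6; q0-a->q1; q0-b->q2; q0-c->q3; q1-a->q4; q1-b->q5; q1-c->q6; q2-a->q7; q2-b->q8; q2-c->q9; q3-a->q10; q3-b->q11; q3-c->q12; q4-a->q4; q4-b->q5; q4-c->q6; q5-a->q7; q5-b->q8; q5-c->q9; q6-a->q10; q6-b->q11; q6-c->q12; q7-a->q4; q7-b->q5; q7-c->q6; q8-a->q7; q8-b->q8; q8-c->q9; q9-a->q10; q9-b->q11; q9-c->q12; q10-a->q4; q10-b->q5; q10-c->q6; q11-a->q7; q11-b->q8; q11-c->q9; q12-a->q10; q12-b->q11; q12-c->q12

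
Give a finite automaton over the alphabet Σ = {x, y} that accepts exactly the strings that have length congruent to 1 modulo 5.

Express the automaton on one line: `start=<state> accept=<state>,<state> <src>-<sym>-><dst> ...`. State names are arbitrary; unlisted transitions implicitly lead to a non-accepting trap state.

Only the length mod 5 matters, so use a 5-cycle: from any state, every input symbol moves to the next state, wrapping q4 back to q0. Mark q1 accepting.
With 5 states:
        x   y  
>  q0   q1  q1 
 * q1   q2  q2 
   q2   q3  q3 
   q3   q4  q4 
   q4   q0  q0 
(> = start, * = accepting)

start=q0 accept=q1 q0-x->q1 q0-y->q1 q1-x->q2 q1-y->q2 q2-x->q3 q2-y->q3 q3-x->q4 q3-y->q4 q4-x->q0 q4-y->q0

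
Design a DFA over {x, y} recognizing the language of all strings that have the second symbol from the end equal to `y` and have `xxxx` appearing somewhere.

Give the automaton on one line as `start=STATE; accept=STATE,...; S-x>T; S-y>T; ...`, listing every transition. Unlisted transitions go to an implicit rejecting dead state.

start=q0; accept=q6,q7; q0-x>q1; q0-y>q0; q1-x>q2; q1-y>q0; q2-x>q3; q2-y>q0; q3-x>q4; q3-y>q0; q4-x>q4; q4-y>q5; q5-x>q6; q5-y>q7; q6-x>q4; q6-y>q5; q7-x>q6; q7-y>q7

Build one automaton per condition and run them in lockstep. The first has 7 states tracking the last 2 symbols read; the second has 5 states tracking whether and how much of `xxxx` has been seen. A product state is a pair (one from each), accepting exactly when both do. After merging equivalent states the machine shrinks.
With 8 states:
        x   y  
>  q0   q1  q0 
   q1   q2  q0 
   q2   q3  q0 
   q3   q4  q0 
   q4   q4  q5 
   q5   q6  q7 
 * q6   q4  q5 
 * q7   q6  q7 
(> = start, * = accepting)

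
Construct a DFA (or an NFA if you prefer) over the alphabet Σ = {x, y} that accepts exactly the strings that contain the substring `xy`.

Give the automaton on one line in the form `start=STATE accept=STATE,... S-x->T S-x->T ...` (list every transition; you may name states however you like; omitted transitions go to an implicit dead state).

Track how much of `xy` has been matched so far: state S0 is no progress, S2 is the absorbing accept state reached once `xy` has occurred. Intermediate states record partial matches; on a mismatch, fall back to the longest reusable overlap.
        x   y  
>  S0   S1  S0 
   S1   S1  S2 
 * S2   S2  S2 
(> = start, * = accepting)

start=S0 accept=S2 S0-x->S1 S0-y->S0 S1-x->S1 S1-y->S2 S2-x->S2 S2-y->S2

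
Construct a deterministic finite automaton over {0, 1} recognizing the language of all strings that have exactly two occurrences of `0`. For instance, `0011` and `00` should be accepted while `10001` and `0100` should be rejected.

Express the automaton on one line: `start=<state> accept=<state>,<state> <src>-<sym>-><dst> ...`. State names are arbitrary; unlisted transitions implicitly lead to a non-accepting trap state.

Count `0`s, saturating at 3: states s0 through s2 mean 0 through 2 `0`s seen; s3 means more than 2. Each `0` increments (capped at s3); other symbols loop. Accept from {s2}.
With 4 states:
        0   1  
>  s0   s1  s0 
   s1   s2  s1 
 * s2   s3  s2 
   s3   s3  s3 
(> = start, * = accepting)

start=s0 accept=s2 s0-0->s1 s0-1->s0 s1-0->s2 s1-1->s1 s2-0->s3 s2-1->s2 s3-0->s3 s3-1->s3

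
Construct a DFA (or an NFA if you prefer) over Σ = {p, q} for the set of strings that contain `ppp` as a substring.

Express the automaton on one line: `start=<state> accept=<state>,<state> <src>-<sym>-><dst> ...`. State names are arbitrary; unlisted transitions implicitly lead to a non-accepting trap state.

start=A accept=D A-p->B A-q->A B-p->C B-q->A C-p->D C-q->A D-p->D D-q->D

States A..C record the length of the longest prefix of `ppp` that matches the current input suffix. Reaching D means `ppp` has been seen, and we stay there forever. Accept from D.
A 4-state machine:
       p  q 
>  A   B  A 
   B   C  A 
   C   D  A 
 * D   D  D 
(> = start, * = accepting)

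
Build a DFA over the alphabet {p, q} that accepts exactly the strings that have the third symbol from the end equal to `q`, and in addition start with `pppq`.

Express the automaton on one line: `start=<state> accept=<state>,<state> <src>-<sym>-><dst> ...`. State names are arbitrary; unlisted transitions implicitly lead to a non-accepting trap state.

Handle the two conditions separately and then intersect. The first has 15 states tracking the last 3 symbols read; the second has 6 states tracking whether the input so far still matches the prefix `pppq`. A product state is a pair (one from each), accepting exactly when both do. Minimizing collapses redundant product states.
With 13 states:
          p    q  
>  S0     S1   S2 
   S1     S3   S2 
   S2     S2   S2 
   S3     S4   S2 
   S4     S2   S5 
   S5     S6   S7 
   S6     S8   S9 
   S7    S10  S11 
 * S8    S12   S5 
 * S9     S6   S7 
 * S10    S8   S9 
 * S11   S10  S11 
   S12   S12   S5 
(> = start, * = accepting)

start=S0 accept=S8,S9,S10,S11 S0-p->S1 S0-q->S2 S1-p->S3 S1-q->S2 S2-p->S2 S2-q->S2 S3-p->S4 S3-q->S2 S4-p->S2 S4-q->S5 S5-p->S6 S5-q->S7 S6-p->S8 S6-q->S9 S7-p->S10 S7-q->S11 S8-p->S12 S8-q->S5 S9-p->S6 S9-q->S7 S10-p->S8 S10-q->S9 S11-p->S10 S11-q->S11 S12-p->S12 S12-q->S5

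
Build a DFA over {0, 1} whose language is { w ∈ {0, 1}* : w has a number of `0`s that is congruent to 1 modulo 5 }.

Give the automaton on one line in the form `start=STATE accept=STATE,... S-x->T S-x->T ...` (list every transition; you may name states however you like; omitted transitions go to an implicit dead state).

Keep the running count of `0`s modulo 5: each `0` advances along the cycle q0 → q1 → q2 → q3 → q4 → q0 while other symbols loop. Accept at q1.
5 states suffice.
        0   1  
>  q0   q1  q0 
 * q1   q2  q1 
   q2   q3  q2 
   q3   q4  q3 
   q4   q0  q4 
(> = start, * = accepting)

start=q0 accept=q1 q0-0->q1 q0-1->q0 q1-0->q2 q1-1->q1 q2-0->q3 q2-1->q2 q3-0->q4 q3-1->q3 q4-0->q0 q4-1->q4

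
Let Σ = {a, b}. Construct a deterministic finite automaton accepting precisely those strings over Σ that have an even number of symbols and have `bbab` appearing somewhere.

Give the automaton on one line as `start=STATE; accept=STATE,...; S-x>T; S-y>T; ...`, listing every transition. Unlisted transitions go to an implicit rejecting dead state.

Run two small machines in parallel and take their product. One (2 states) tracks the input length modulo 2; the other (5 states) tracks whether and how much of `bbab` has been seen. Each combined state is a pair, one component from each; accept when both components accept.
        a   b  
>  q0   q1  q2 
   q1   q0  q3 
   q2   q0  q4 
   q3   q1  q5 
   q4   q6  q5 
   q5   q7  q4 
   q6   q0  q8 
   q7   q1  q9 
 * q8   q9  q9 
   q9   q8  q8 
(> = start, * = accepting)

start=q0; accept=q8; q0-a>q1; q0-b>q2; q1-a>q0; q1-b>q3; q2-a>q0; q2-b>q4; q3-a>q1; q3-b>q5; q4-a>q6; q4-b>q5; q5-a>q7; q5-b>q4; q6-a>q0; q6-b>q8; q7-a>q1; q7-b>q9; q8-a>q9; q8-b>q9; q9-a>q8; q9-b>q8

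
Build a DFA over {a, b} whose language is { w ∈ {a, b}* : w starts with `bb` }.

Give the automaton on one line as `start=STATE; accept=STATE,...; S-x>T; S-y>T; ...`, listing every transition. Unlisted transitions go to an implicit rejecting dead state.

Walk along `bb` while the input agrees: from S0 take `b` to S1, and so on. Any deviation drops to the rejecting sink S3. Once S2 is reached the prefix is confirmed and every continuation is accepted.
A 4-state machine:
        a   b  
>  S0   S3  S1 
   S1   S3  S2 
 * S2   S2  S2 
   S3   S3  S3 
(> = start, * = accepting)

start=S0; accept=S2; S0-a>S3; S0-b>S1; S1-a>S3; S1-b>S2; S2-a>S2; S2-b>S2; S3-a>S3; S3-b>S3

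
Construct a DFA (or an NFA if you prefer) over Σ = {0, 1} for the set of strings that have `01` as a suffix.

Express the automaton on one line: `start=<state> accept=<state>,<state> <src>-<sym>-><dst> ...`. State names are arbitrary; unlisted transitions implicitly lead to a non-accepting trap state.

start=s0 accept=s2 s0-0->s1 s0-1->s0 s1-0->s1 s1-1->s2 s2-0->s1 s2-1->s0

Remember how much of `01` the current input suffix matches. State s0 means no match yet; s1 means the last symbol is `0`; s2 means the last 2 symbols are `01`. Only s2 accepts. On a mismatch, fall back to the longest proper suffix that is still a prefix of `01`.
With 3 states:
        0   1  
>  s0   s1  s0 
   s1   s1  s2 
 * s2   s1  s0 
(> = start, * = accepting)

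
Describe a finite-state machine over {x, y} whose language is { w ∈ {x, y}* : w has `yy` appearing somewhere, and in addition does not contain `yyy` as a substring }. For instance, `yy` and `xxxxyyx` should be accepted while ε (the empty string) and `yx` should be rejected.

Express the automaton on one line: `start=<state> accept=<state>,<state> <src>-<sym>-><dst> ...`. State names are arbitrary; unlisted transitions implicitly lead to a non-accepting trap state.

start=q0 accept=q2,q3,q5 q0-x->q0 q0-y->q1 q1-x->q0 q1-y->q2 q2-x->q3 q2-y->q4 q3-x->q3 q3-y->q5 q4-x->q4 q4-y->q4 q5-x->q3 q5-y->q2

Build one automaton per condition and run them in lockstep. One (3 states) tracks whether and how much of `yy` has been seen; the other (4 states) tracks partial matches of the forbidden pattern `yyy`. Each combined state is a pair, one component from each; accept when both components accept.
A 6-state machine:
        x   y  
>  q0   q0  q1 
   q1   q0  q2 
 * q2   q3  q4 
 * q3   q3  q5 
   q4   q4  q4 
 * q5   q3  q2 
(> = start, * = accepting)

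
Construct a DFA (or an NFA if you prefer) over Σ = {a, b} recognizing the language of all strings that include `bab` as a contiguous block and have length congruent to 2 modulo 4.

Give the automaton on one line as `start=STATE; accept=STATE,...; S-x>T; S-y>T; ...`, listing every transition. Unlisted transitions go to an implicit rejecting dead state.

start=s0; accept=s15; s0-a>s1; s0-b>s2; s1-a>s3; s1-b>s4; s2-a>s5; s2-b>s4; s3-a>s6; s3-b>s7; s4-a>s8; s4-b>s7; s5-a>s6; s5-b>s9; s6-a>s0; s6-b>s10; s7-a>s11; s7-b>s10; s8-a>s0; s8-b>s12; s9-a>s12; s9-b>s12; s10-a>s13; s10-b>s2; s11-a>s1; s11-b>s14; s12-a>s14; s12-b>s14; s13-a>s3; s13-b>s15; s14-a>s15; s14-b>s15; s15-a>s9; s15-b>s9

Handle the two conditions separately and then intersect. One (4 states) tracks whether and how much of `bab` has been seen; the other (4 states) tracks the input length modulo 4. Each combined state is a pair, one component from each; accept when both components accept.
          a    b  
>  s0     s1   s2 
   s1     s3   s4 
   s2     s5   s4 
   s3     s6   s7 
   s4     s8   s7 
   s5     s6   s9 
   s6     s0  s10 
   s7    s11  s10 
   s8     s0  s12 
   s9    s12  s12 
   s10   s13   s2 
   s11    s1  s14 
   s12   s14  s14 
   s13    s3  s15 
   s14   s15  s15 
 * s15    s9   s9 
(> = start, * = accepting)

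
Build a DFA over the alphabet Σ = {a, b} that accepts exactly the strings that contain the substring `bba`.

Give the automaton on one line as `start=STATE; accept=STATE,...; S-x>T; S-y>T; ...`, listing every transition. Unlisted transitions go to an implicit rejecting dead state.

start=S0; accept=S3; S0-a>S0; S0-b>S1; S1-a>S0; S1-b>S2; S2-a>S3; S2-b>S2; S3-a>S3; S3-b>S3

Track how much of `bba` has been matched so far: state S0 is no progress, S3 is the absorbing accept state reached once `bba` has occurred. Intermediate states record partial matches; on a mismatch, fall back to the longest reusable overlap.
A 4-state machine:
        a   b  
>  S0   S0  S1 
   S1   S0  S2 
   S2   S3  S2 
 * S3   S3  S3 
(> = start, * = accepting)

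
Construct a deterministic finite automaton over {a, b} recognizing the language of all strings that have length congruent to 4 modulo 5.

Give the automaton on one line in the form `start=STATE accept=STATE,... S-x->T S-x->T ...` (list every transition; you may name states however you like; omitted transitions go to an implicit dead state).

Only the length mod 5 matters, so use a 5-cycle: from any state, every input symbol moves to the next state, wrapping q4 back to q0. Mark q4 accepting.
5 states suffice.
        a   b  
>  q0   q1  q1 
   q1   q2  q2 
   q2   q3  q3 
   q3   q4  q4 
 * q4   q0  q0 
(> = start, * = accepting)

start=q0 accept=q4 q0-a->q1 q0-b->q1 q1-a->q2 q1-b->q2 q2-a->q3 q2-b->q3 q3-a->q4 q3-b->q4 q4-a->q0 q4-b->q0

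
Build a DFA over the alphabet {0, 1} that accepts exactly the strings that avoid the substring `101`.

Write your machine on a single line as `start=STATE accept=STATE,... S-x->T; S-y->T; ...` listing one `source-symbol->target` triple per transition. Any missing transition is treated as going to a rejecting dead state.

start=A; accept=A,B,C; A-0->A; A-1->B; B-0->C; B-1->B; C-0->A; C-1->D; D-0->D; D-1->D

Track partial matches of the forbidden pattern `101`. State D is a dead state reached once `101` has occurred; every other state accepts. A means no part of `101` is currently matched.
With 4 states:
       0  1 
>* A   A  B 
 * B   C  B 
 * C   A  D 
   D   D  D 
(> = start, * = accepting)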